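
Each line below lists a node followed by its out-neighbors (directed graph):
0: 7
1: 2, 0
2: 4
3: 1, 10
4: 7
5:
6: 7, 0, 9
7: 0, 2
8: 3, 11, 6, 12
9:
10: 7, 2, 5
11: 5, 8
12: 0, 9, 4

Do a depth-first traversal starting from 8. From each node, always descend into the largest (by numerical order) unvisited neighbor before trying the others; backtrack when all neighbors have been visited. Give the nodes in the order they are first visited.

Visit 8
8 → 12
12 → 9
12 → 4
4 → 7
7 → 2
7 → 0
8 → 11
11 → 5
8 → 6
8 → 3
3 → 10
3 → 1

8 -> 12 -> 9 -> 4 -> 7 -> 2 -> 0 -> 11 -> 5 -> 6 -> 3 -> 10 -> 1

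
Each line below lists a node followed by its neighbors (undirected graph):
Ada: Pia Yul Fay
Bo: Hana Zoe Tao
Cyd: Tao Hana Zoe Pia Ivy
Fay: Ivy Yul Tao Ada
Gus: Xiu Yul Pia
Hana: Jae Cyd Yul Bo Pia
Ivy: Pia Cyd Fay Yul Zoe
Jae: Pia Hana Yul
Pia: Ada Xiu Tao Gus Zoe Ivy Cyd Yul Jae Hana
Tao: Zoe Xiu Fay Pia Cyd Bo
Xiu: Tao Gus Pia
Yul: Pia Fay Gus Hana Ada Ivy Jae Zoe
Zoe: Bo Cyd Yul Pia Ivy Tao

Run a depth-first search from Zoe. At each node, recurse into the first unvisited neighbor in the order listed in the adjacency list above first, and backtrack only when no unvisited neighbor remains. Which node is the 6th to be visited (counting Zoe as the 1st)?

Ada

Visit Zoe
Zoe → Bo
Bo → Hana
Hana → Jae
Jae → Pia
Pia → Ada
Ada → Yul
Yul → Fay
Fay → Ivy
Ivy → Cyd
Cyd → Tao
Tao → Xiu
Xiu → Gus

Visit order: Zoe, Bo, Hana, Jae, Pia, Ada, Yul, Fay, Ivy, Cyd, Tao, Xiu, Gus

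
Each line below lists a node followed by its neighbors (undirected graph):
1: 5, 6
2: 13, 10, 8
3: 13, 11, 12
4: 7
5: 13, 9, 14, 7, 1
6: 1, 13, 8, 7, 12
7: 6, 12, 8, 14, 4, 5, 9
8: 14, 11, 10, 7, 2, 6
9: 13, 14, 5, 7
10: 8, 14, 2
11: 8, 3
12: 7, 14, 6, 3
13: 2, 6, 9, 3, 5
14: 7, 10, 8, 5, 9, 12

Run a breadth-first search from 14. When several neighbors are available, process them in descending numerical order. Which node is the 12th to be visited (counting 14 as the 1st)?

Visit 14; enqueue 12, 10, 9, 8, 7, 5 → queue [12, 10, 9, 8, 7, 5]
Visit 12; enqueue 6, 3 → queue [10, 9, 8, 7, 5, 6, 3]
Visit 10; enqueue 2 → queue [9, 8, 7, 5, 6, 3, 2]
Visit 9; enqueue 13 → queue [8, 7, 5, 6, 3, 2, 13]
Visit 8; enqueue 11 → queue [7, 5, 6, 3, 2, 13, 11]
Visit 7; enqueue 4 → queue [5, 6, 3, 2, 13, 11, 4]
Visit 5; enqueue 1 → queue [6, 3, 2, 13, 11, 4, 1]
Visit 6 → queue [3, 2, 13, 11, 4, 1]
Visit 3 → queue [2, 13, 11, 4, 1]
Visit 2 → queue [13, 11, 4, 1]
Visit 13 → queue [11, 4, 1]
Visit 11 → queue [4, 1]
Visit 4 → queue [1]
Visit 1 → queue []

Visit order: 14, 12, 10, 9, 8, 7, 5, 6, 3, 2, 13, 11, 4, 1

11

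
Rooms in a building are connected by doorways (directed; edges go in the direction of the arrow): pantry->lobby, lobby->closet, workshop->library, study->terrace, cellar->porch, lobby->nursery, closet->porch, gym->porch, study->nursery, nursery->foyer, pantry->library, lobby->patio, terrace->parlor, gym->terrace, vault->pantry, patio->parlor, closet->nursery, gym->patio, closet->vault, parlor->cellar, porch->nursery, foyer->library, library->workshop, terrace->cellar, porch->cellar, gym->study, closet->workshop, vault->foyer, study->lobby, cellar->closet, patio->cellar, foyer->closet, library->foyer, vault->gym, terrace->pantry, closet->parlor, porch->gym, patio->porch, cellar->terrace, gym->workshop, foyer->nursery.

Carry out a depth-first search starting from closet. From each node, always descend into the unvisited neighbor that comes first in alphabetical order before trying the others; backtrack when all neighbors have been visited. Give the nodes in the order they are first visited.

closet nursery foyer library workshop parlor cellar porch gym patio study lobby terrace pantry vault

Visit closet
closet → nursery
nursery → foyer
foyer → library
library → workshop
closet → parlor
parlor → cellar
cellar → porch
porch → gym
gym → patio
gym → study
study → lobby
study → terrace
terrace → pantry
closet → vault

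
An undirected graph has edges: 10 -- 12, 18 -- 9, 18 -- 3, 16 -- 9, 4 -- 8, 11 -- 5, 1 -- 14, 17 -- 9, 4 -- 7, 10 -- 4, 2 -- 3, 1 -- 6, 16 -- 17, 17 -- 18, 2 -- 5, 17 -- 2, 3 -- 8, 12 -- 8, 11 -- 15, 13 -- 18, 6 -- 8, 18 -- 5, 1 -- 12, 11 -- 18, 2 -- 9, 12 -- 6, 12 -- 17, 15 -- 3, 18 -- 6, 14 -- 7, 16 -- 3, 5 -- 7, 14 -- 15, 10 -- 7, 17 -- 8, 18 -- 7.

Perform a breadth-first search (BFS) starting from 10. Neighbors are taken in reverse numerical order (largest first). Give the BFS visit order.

10 12 7 4 17 8 6 1 18 14 5 16 9 2 3 13 11 15

Visit 10; enqueue 12, 7, 4 → queue [12, 7, 4]
Visit 12; enqueue 17, 8, 6, 1 → queue [7, 4, 17, 8, 6, 1]
Visit 7; enqueue 18, 14, 5 → queue [4, 17, 8, 6, 1, 18, 14, 5]
Visit 4 → queue [17, 8, 6, 1, 18, 14, 5]
Visit 17; enqueue 16, 9, 2 → queue [8, 6, 1, 18, 14, 5, 16, 9, 2]
Visit 8; enqueue 3 → queue [6, 1, 18, 14, 5, 16, 9, 2, 3]
Visit 6 → queue [1, 18, 14, 5, 16, 9, 2, 3]
Visit 1 → queue [18, 14, 5, 16, 9, 2, 3]
Visit 18; enqueue 13, 11 → queue [14, 5, 16, 9, 2, 3, 13, 11]
Visit 14; enqueue 15 → queue [5, 16, 9, 2, 3, 13, 11, 15]
Visit 5 → queue [16, 9, 2, 3, 13, 11, 15]
Visit 16 → queue [9, 2, 3, 13, 11, 15]
Visit 9 → queue [2, 3, 13, 11, 15]
Visit 2 → queue [3, 13, 11, 15]
Visit 3 → queue [13, 11, 15]
Visit 13 → queue [11, 15]
Visit 11 → queue [15]
Visit 15 → queue []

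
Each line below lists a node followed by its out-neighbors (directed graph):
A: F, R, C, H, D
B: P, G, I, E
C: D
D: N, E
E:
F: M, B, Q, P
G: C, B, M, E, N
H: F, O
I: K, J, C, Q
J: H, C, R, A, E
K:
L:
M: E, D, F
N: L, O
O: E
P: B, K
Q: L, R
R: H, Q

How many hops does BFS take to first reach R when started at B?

3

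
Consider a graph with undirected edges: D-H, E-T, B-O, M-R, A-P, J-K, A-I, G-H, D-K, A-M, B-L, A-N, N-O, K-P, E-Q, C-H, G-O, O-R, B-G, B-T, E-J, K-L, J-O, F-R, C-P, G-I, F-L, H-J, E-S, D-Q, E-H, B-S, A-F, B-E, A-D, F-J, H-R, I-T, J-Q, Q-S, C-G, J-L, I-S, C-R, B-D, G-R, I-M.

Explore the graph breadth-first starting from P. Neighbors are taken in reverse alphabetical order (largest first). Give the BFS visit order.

Visit P; enqueue K, C, A → queue [K, C, A]
Visit K; enqueue L, J, D → queue [C, A, L, J, D]
Visit C; enqueue R, H, G → queue [A, L, J, D, R, H, G]
Visit A; enqueue N, M, I, F → queue [L, J, D, R, H, G, N, M, I, F]
Visit L; enqueue B → queue [J, D, R, H, G, N, M, I, F, B]
Visit J; enqueue Q, O, E → queue [D, R, H, G, N, M, I, F, B, Q, O, E]
Visit D → queue [R, H, G, N, M, I, F, B, Q, O, E]
Visit R → queue [H, G, N, M, I, F, B, Q, O, E]
Visit H → queue [G, N, M, I, F, B, Q, O, E]
Visit G → queue [N, M, I, F, B, Q, O, E]
Visit N → queue [M, I, F, B, Q, O, E]
Visit M → queue [I, F, B, Q, O, E]
Visit I; enqueue T, S → queue [F, B, Q, O, E, T, S]
Visit F → queue [B, Q, O, E, T, S]
Visit B → queue [Q, O, E, T, S]
Visit Q → queue [O, E, T, S]
Visit O → queue [E, T, S]
Visit E → queue [T, S]
Visit T → queue [S]
Visit S → queue []

P K C A L J D R H G N M I F B Q O E T S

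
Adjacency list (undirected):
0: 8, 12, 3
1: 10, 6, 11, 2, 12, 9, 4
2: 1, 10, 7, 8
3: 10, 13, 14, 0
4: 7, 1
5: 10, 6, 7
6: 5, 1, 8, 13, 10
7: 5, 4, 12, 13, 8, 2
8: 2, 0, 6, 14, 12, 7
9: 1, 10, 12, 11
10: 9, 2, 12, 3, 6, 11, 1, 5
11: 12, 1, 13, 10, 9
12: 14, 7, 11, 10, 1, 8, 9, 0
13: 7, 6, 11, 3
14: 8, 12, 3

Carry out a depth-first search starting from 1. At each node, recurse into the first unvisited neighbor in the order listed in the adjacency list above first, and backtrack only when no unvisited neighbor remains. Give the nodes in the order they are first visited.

1 10 9 12 14 8 2 7 5 6 13 11 3 0 4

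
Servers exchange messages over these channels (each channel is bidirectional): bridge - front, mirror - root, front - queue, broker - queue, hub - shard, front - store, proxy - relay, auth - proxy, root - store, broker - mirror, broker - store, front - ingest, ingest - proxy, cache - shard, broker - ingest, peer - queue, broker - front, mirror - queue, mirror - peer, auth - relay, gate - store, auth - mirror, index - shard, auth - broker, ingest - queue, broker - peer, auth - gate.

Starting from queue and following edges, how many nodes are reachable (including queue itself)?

BFS from queue visits: queue, broker, front, ingest, mirror, peer, auth, store, bridge, proxy, root, gate, relay
Reachable nodes: 13 of 17 total.

13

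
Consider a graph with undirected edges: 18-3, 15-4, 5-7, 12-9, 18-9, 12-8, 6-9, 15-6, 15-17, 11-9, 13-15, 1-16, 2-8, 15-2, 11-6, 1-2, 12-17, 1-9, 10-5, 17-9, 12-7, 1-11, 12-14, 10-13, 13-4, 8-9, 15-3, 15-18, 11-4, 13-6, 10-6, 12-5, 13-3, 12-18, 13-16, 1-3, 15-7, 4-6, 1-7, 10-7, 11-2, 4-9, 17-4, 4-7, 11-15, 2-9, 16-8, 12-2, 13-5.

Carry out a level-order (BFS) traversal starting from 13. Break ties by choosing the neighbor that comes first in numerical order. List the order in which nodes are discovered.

13 → 3 → 4 → 5 → 6 → 10 → 15 → 16 → 1 → 18 → 7 → 9 → 11 → 17 → 12 → 2 → 8 → 14

Visit 13; enqueue 3, 4, 5, 6, 10, 15, 16 → queue [3, 4, 5, 6, 10, 15, 16]
Visit 3; enqueue 1, 18 → queue [4, 5, 6, 10, 15, 16, 1, 18]
Visit 4; enqueue 7, 9, 11, 17 → queue [5, 6, 10, 15, 16, 1, 18, 7, 9, 11, 17]
Visit 5; enqueue 12 → queue [6, 10, 15, 16, 1, 18, 7, 9, 11, 17, 12]
Visit 6 → queue [10, 15, 16, 1, 18, 7, 9, 11, 17, 12]
Visit 10 → queue [15, 16, 1, 18, 7, 9, 11, 17, 12]
Visit 15; enqueue 2 → queue [16, 1, 18, 7, 9, 11, 17, 12, 2]
Visit 16; enqueue 8 → queue [1, 18, 7, 9, 11, 17, 12, 2, 8]
Visit 1 → queue [18, 7, 9, 11, 17, 12, 2, 8]
Visit 18 → queue [7, 9, 11, 17, 12, 2, 8]
Visit 7 → queue [9, 11, 17, 12, 2, 8]
Visit 9 → queue [11, 17, 12, 2, 8]
Visit 11 → queue [17, 12, 2, 8]
Visit 17 → queue [12, 2, 8]
Visit 12; enqueue 14 → queue [2, 8, 14]
Visit 2 → queue [8, 14]
Visit 8 → queue [14]
Visit 14 → queue []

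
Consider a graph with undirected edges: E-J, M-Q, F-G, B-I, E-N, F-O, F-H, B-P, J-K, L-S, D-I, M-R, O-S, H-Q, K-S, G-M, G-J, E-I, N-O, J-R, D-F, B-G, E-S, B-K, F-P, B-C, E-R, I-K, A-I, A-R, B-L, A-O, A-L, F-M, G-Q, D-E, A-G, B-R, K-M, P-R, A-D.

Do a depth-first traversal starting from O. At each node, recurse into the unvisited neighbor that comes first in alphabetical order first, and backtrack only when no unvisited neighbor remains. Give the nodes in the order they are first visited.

O → A → D → E → I → B → C → G → F → H → Q → M → K → J → R → P → S → L → N

Visit O
O → A
A → D
D → E
E → I
I → B
B → C
B → G
G → F
F → H
H → Q
Q → M
M → K
K → J
J → R
R → P
K → S
S → L
E → N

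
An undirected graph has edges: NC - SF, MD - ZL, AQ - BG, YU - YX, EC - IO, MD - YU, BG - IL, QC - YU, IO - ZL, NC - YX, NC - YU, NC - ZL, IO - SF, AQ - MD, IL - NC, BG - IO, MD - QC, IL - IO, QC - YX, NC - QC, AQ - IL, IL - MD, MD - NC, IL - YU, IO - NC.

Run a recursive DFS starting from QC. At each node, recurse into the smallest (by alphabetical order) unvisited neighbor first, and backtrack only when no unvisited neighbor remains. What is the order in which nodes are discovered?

Visit QC
QC → MD
MD → AQ
AQ → BG
BG → IL
IL → IO
IO → EC
IO → NC
NC → SF
NC → YU
YU → YX
NC → ZL

QC, MD, AQ, BG, IL, IO, EC, NC, SF, YU, YX, ZL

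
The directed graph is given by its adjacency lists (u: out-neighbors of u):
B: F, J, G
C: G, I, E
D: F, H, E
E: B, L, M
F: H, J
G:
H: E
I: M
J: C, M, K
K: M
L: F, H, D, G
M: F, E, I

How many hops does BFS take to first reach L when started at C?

2

Level 0: C
Level 1: E, G, I
Level 2: B, L, M
Level 3: D, F, H, J
Level 4: K
L first appears at level 2.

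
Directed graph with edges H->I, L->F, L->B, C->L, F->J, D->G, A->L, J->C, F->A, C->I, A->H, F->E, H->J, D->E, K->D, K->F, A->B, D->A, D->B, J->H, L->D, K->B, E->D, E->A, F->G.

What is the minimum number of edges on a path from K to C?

Level 0: K
Level 1: B, D, F
Level 2: A, E, G, J
Level 3: C, H, L
Level 4: I
C first appears at level 3.

3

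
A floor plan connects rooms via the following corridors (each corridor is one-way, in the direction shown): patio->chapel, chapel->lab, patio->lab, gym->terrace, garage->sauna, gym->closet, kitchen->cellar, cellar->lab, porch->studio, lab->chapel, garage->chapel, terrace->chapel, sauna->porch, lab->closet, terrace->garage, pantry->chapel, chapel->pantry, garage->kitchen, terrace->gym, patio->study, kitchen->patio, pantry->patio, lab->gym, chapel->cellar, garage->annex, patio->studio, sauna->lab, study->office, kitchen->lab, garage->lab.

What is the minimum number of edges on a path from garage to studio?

Level 0: garage
Level 1: annex, chapel, kitchen, lab, sauna
Level 2: cellar, closet, gym, pantry, patio, porch
Level 3: studio, study, terrace
Level 4: office
studio first appears at level 3.

3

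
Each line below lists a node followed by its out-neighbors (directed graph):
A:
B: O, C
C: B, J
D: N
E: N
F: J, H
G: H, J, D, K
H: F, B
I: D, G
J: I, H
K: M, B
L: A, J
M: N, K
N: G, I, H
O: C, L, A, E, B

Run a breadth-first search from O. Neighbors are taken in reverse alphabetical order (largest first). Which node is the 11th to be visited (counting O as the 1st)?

G

Visit O; enqueue L, E, C, B, A → queue [L, E, C, B, A]
Visit L; enqueue J → queue [E, C, B, A, J]
Visit E; enqueue N → queue [C, B, A, J, N]
Visit C → queue [B, A, J, N]
Visit B → queue [A, J, N]
Visit A → queue [J, N]
Visit J; enqueue I, H → queue [N, I, H]
Visit N; enqueue G → queue [I, H, G]
Visit I; enqueue D → queue [H, G, D]
Visit H; enqueue F → queue [G, D, F]
Visit G; enqueue K → queue [D, F, K]
Visit D → queue [F, K]
Visit F → queue [K]
Visit K; enqueue M → queue [M]
Visit M → queue []

Visit order: O, L, E, C, B, A, J, N, I, H, G, D, F, K, M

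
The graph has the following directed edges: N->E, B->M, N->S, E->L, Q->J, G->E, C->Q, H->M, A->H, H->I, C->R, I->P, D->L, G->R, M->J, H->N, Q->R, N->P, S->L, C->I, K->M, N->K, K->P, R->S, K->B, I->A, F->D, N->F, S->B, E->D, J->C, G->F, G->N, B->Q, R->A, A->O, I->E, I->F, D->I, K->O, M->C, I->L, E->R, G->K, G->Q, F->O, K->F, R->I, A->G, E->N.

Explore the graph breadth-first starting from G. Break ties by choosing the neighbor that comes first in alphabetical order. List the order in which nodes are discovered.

Visit G; enqueue E, F, K, N, Q, R → queue [E, F, K, N, Q, R]
Visit E; enqueue D, L → queue [F, K, N, Q, R, D, L]
Visit F; enqueue O → queue [K, N, Q, R, D, L, O]
Visit K; enqueue B, M, P → queue [N, Q, R, D, L, O, B, M, P]
Visit N; enqueue S → queue [Q, R, D, L, O, B, M, P, S]
Visit Q; enqueue J → queue [R, D, L, O, B, M, P, S, J]
Visit R; enqueue A, I → queue [D, L, O, B, M, P, S, J, A, I]
Visit D → queue [L, O, B, M, P, S, J, A, I]
Visit L → queue [O, B, M, P, S, J, A, I]
Visit O → queue [B, M, P, S, J, A, I]
Visit B → queue [M, P, S, J, A, I]
Visit M; enqueue C → queue [P, S, J, A, I, C]
Visit P → queue [S, J, A, I, C]
Visit S → queue [J, A, I, C]
Visit J → queue [A, I, C]
Visit A; enqueue H → queue [I, C, H]
Visit I → queue [C, H]
Visit C → queue [H]
Visit H → queue []

G → E → F → K → N → Q → R → D → L → O → B → M → P → S → J → A → I → C → H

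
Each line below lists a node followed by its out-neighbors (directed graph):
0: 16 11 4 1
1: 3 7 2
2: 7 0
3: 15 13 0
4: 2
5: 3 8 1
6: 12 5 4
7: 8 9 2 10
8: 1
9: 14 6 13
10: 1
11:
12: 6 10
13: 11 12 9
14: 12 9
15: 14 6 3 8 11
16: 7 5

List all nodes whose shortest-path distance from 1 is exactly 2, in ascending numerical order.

Level 0: 1
Level 1: 2, 3, 7
Level 2: 0, 8, 9, 10, 13, 15
Level 3: 4, 6, 11, 12, 14, 16
Level 4: 5

0, 8, 9, 10, 13, 15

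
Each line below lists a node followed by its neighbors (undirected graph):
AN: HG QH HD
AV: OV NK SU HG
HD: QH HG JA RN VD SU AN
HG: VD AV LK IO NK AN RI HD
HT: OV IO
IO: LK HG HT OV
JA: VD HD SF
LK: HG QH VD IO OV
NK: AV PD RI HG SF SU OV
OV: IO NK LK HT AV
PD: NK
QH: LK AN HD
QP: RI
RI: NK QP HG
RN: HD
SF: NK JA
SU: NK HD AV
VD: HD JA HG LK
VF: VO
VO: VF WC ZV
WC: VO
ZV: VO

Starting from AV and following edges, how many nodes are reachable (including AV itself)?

18

BFS from AV visits: AV, SU, OV, NK, HG, HD, LK, IO, HT, SF, RI, PD, VD, AN, RN, QH, JA, QP
Reachable nodes: 18 of 22 total.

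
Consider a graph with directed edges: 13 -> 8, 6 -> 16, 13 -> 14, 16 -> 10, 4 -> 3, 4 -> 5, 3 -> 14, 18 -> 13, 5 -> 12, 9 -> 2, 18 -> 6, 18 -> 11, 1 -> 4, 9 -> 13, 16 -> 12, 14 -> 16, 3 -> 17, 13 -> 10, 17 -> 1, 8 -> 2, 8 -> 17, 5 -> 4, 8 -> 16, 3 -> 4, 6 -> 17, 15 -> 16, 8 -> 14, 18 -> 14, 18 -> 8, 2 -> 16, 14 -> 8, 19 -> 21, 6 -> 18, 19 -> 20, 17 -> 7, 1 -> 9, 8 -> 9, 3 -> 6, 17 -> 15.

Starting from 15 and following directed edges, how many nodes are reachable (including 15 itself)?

4

BFS from 15 visits: 15, 16, 12, 10
Reachable nodes: 4 of 21 total.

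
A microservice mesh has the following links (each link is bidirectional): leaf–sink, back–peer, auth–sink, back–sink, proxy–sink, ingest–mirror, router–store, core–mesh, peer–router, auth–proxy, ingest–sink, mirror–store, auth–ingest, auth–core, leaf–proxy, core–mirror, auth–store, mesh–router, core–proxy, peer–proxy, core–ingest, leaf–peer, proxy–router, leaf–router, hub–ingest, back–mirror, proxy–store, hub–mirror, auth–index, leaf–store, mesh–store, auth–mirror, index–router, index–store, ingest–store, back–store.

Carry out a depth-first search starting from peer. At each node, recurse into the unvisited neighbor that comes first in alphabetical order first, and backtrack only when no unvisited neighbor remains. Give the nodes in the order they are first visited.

peer -> back -> mirror -> auth -> core -> ingest -> hub -> sink -> leaf -> proxy -> router -> index -> store -> mesh

Visit peer
peer → back
back → mirror
mirror → auth
auth → core
core → ingest
ingest → hub
ingest → sink
sink → leaf
leaf → proxy
proxy → router
router → index
index → store
store → mesh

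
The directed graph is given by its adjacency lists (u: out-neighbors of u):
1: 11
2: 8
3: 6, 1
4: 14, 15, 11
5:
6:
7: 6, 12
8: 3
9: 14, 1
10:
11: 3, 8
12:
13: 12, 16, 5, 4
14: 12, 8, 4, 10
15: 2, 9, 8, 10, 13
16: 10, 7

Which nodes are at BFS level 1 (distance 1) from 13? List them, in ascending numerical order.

Level 0: 13
Level 1: 4, 5, 12, 16
Level 2: 7, 10, 11, 14, 15
Level 3: 2, 3, 6, 8, 9
Level 4: 1

4, 5, 12, 16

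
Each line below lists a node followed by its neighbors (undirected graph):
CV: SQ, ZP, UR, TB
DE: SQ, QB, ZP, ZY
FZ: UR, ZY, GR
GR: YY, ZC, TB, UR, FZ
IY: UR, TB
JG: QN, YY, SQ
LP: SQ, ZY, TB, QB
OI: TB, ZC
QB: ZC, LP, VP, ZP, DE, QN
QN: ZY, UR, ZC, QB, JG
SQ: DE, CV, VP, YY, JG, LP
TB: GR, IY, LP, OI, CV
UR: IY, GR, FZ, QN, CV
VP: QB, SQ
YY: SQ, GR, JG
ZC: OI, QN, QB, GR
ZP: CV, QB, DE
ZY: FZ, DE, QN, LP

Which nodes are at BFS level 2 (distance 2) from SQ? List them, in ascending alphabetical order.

GR, QB, QN, TB, UR, ZP, ZY

Level 0: SQ
Level 1: CV, DE, JG, LP, VP, YY
Level 2: GR, QB, QN, TB, UR, ZP, ZY
Level 3: FZ, IY, OI, ZC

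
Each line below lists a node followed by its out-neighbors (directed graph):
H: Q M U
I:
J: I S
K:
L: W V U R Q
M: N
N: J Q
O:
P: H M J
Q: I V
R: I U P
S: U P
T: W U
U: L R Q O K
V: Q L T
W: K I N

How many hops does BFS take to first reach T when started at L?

2

Level 0: L
Level 1: Q, R, U, V, W
Level 2: I, K, N, O, P, T
Level 3: H, J, M
Level 4: S
T first appears at level 2.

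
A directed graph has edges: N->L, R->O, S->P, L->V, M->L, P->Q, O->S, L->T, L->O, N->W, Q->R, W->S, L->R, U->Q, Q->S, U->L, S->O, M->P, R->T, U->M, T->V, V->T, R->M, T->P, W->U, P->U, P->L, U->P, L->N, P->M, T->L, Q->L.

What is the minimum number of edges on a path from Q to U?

3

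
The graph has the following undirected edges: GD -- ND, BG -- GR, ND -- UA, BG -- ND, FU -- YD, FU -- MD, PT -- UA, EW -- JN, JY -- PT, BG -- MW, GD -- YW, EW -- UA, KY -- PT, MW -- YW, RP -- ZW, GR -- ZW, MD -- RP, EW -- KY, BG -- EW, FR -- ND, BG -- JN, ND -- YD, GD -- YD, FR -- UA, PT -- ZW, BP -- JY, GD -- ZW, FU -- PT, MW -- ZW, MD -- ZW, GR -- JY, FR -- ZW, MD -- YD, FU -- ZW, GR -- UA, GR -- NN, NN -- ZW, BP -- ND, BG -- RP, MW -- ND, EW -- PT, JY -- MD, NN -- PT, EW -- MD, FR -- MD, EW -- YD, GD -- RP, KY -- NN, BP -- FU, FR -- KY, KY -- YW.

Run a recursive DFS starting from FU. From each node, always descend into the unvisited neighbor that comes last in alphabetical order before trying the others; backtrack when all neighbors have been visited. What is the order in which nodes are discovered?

FU, ZW, RP, MD, YD, ND, UA, PT, NN, KY, YW, MW, BG, JN, EW, GR, JY, BP, GD, FR

Visit FU
FU → ZW
ZW → RP
RP → MD
MD → YD
YD → ND
ND → UA
UA → PT
PT → NN
NN → KY
KY → YW
YW → MW
MW → BG
BG → JN
JN → EW
BG → GR
GR → JY
JY → BP
YW → GD
KY → FR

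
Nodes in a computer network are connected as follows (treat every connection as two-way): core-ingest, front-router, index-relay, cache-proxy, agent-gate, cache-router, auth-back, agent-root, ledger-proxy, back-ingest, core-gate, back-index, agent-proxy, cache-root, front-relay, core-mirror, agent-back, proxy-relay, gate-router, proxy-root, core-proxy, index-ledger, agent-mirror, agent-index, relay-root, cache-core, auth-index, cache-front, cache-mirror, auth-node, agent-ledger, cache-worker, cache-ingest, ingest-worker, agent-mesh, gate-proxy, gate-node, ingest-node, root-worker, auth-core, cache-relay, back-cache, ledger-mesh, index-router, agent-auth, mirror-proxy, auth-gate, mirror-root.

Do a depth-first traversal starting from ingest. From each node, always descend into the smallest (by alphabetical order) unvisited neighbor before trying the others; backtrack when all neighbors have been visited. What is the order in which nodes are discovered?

Visit ingest
ingest → back
back → agent
agent → auth
auth → core
core → cache
cache → front
front → relay
relay → index
index → ledger
ledger → mesh
ledger → proxy
proxy → gate
gate → node
gate → router
proxy → mirror
mirror → root
root → worker

ingest back agent auth core cache front relay index ledger mesh proxy gate node router mirror root worker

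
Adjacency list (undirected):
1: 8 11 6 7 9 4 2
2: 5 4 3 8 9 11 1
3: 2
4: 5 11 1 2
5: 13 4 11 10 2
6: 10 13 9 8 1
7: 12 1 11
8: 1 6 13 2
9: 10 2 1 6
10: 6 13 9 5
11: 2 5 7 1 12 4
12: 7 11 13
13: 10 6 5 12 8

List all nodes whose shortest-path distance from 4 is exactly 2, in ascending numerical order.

Level 0: 4
Level 1: 1, 2, 5, 11
Level 2: 3, 6, 7, 8, 9, 10, 12, 13

3, 6, 7, 8, 9, 10, 12, 13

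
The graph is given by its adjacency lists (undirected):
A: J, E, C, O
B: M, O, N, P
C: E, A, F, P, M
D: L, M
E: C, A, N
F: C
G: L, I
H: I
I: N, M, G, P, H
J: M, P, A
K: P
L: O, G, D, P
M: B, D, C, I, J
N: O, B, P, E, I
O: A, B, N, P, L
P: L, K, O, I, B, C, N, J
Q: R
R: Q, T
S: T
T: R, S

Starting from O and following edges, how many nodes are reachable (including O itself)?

16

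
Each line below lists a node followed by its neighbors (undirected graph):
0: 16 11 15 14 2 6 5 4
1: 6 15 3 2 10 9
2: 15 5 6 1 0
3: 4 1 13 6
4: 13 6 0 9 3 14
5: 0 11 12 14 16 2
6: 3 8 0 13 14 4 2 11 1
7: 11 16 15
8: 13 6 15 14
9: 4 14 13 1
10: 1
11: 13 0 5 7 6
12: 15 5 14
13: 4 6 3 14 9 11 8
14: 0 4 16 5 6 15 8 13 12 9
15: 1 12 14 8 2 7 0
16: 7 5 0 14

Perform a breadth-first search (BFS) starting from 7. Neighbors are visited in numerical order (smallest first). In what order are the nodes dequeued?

7 → 11 → 15 → 16 → 0 → 5 → 6 → 13 → 1 → 2 → 8 → 12 → 14 → 4 → 3 → 9 → 10

Visit 7; enqueue 11, 15, 16 → queue [11, 15, 16]
Visit 11; enqueue 0, 5, 6, 13 → queue [15, 16, 0, 5, 6, 13]
Visit 15; enqueue 1, 2, 8, 12, 14 → queue [16, 0, 5, 6, 13, 1, 2, 8, 12, 14]
Visit 16 → queue [0, 5, 6, 13, 1, 2, 8, 12, 14]
Visit 0; enqueue 4 → queue [5, 6, 13, 1, 2, 8, 12, 14, 4]
Visit 5 → queue [6, 13, 1, 2, 8, 12, 14, 4]
Visit 6; enqueue 3 → queue [13, 1, 2, 8, 12, 14, 4, 3]
Visit 13; enqueue 9 → queue [1, 2, 8, 12, 14, 4, 3, 9]
Visit 1; enqueue 10 → queue [2, 8, 12, 14, 4, 3, 9, 10]
Visit 2 → queue [8, 12, 14, 4, 3, 9, 10]
Visit 8 → queue [12, 14, 4, 3, 9, 10]
Visit 12 → queue [14, 4, 3, 9, 10]
Visit 14 → queue [4, 3, 9, 10]
Visit 4 → queue [3, 9, 10]
Visit 3 → queue [9, 10]
Visit 9 → queue [10]
Visit 10 → queue []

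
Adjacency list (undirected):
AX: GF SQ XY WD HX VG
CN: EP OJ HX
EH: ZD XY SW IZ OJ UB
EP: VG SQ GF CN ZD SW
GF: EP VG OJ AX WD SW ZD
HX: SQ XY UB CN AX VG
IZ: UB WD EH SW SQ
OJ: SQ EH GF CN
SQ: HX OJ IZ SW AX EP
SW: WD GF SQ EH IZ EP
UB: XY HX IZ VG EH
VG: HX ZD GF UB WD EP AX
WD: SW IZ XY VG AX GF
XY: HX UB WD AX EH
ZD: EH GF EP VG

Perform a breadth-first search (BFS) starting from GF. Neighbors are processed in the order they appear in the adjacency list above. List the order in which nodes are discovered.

GF, EP, VG, OJ, AX, WD, SW, ZD, SQ, CN, HX, UB, EH, XY, IZ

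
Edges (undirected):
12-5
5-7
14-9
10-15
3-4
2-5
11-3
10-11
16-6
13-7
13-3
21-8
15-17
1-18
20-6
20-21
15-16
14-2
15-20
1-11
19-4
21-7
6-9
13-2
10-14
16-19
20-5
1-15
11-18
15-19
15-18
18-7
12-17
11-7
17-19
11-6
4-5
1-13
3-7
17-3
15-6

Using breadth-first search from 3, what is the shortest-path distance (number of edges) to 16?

3

Level 0: 3
Level 1: 4, 7, 11, 13, 17
Level 2: 1, 2, 5, 6, 10, 12, 15, 18, 19, 21
Level 3: 8, 9, 14, 16, 20
16 first appears at level 3.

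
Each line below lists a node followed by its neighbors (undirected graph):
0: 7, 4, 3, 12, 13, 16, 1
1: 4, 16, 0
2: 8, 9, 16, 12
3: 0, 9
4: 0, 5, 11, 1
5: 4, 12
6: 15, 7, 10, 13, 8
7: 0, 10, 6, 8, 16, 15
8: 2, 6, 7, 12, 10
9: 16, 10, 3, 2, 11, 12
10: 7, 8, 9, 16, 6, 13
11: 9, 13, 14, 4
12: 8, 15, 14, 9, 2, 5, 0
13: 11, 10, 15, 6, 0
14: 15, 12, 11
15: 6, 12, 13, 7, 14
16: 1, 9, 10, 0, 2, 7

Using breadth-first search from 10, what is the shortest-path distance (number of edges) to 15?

Level 0: 10
Level 1: 6, 7, 8, 9, 13, 16
Level 2: 0, 1, 2, 3, 11, 12, 15
Level 3: 4, 5, 14
15 first appears at level 2.

2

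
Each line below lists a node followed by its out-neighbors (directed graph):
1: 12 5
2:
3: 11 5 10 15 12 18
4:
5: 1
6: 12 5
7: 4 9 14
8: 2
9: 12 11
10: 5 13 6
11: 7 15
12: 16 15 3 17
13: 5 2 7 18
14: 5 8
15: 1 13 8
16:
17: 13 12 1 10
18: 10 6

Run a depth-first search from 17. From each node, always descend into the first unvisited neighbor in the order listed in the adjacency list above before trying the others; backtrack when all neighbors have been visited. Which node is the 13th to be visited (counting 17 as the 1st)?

4

Visit 17
17 → 13
13 → 5
5 → 1
1 → 12
12 → 16
12 → 15
15 → 8
8 → 2
12 → 3
3 → 11
11 → 7
7 → 4
7 → 9
7 → 14
3 → 10
10 → 6
3 → 18

Visit order: 17, 13, 5, 1, 12, 16, 15, 8, 2, 3, 11, 7, 4, 9, 14, 10, 6, 18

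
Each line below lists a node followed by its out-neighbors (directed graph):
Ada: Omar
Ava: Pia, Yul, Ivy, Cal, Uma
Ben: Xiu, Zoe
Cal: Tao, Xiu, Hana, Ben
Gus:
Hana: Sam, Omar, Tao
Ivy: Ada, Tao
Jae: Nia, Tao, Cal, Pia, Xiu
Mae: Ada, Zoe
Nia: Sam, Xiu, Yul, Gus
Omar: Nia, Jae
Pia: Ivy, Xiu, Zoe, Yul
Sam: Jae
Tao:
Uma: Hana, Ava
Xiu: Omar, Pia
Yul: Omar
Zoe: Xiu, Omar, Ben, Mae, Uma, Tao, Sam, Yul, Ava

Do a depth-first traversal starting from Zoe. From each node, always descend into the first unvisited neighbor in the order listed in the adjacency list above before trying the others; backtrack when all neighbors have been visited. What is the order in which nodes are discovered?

Zoe -> Xiu -> Omar -> Nia -> Sam -> Jae -> Tao -> Cal -> Hana -> Ben -> Pia -> Ivy -> Ada -> Yul -> Gus -> Mae -> Uma -> Ava

Visit Zoe
Zoe → Xiu
Xiu → Omar
Omar → Nia
Nia → Sam
Sam → Jae
Jae → Tao
Jae → Cal
Cal → Hana
Cal → Ben
Jae → Pia
Pia → Ivy
Ivy → Ada
Pia → Yul
Nia → Gus
Zoe → Mae
Zoe → Uma
Uma → Ava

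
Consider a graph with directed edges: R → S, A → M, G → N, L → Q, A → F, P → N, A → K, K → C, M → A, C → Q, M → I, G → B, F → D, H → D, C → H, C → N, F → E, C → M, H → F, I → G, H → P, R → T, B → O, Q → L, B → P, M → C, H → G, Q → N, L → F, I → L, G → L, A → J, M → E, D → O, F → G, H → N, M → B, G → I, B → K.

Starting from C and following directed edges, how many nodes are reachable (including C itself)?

17

BFS from C visits: C, Q, N, M, H, L, I, E, B, A, P, G, F, D, O, K, J
Reachable nodes: 17 of 20 total.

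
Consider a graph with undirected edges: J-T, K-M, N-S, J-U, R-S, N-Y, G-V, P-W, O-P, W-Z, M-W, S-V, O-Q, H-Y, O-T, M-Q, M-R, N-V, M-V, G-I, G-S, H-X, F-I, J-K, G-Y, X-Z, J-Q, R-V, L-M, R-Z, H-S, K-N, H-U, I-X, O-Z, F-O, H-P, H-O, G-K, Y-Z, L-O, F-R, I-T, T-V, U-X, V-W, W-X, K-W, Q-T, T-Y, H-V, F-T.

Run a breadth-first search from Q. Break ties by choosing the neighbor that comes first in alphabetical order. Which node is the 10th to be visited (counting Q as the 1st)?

Visit Q; enqueue J, M, O, T → queue [J, M, O, T]
Visit J; enqueue K, U → queue [M, O, T, K, U]
Visit M; enqueue L, R, V, W → queue [O, T, K, U, L, R, V, W]
Visit O; enqueue F, H, P, Z → queue [T, K, U, L, R, V, W, F, H, P, Z]
Visit T; enqueue I, Y → queue [K, U, L, R, V, W, F, H, P, Z, I, Y]
Visit K; enqueue G, N → queue [U, L, R, V, W, F, H, P, Z, I, Y, G, N]
Visit U; enqueue X → queue [L, R, V, W, F, H, P, Z, I, Y, G, N, X]
Visit L → queue [R, V, W, F, H, P, Z, I, Y, G, N, X]
Visit R; enqueue S → queue [V, W, F, H, P, Z, I, Y, G, N, X, S]
Visit V → queue [W, F, H, P, Z, I, Y, G, N, X, S]
Visit W → queue [F, H, P, Z, I, Y, G, N, X, S]
Visit F → queue [H, P, Z, I, Y, G, N, X, S]
Visit H → queue [P, Z, I, Y, G, N, X, S]
Visit P → queue [Z, I, Y, G, N, X, S]
Visit Z → queue [I, Y, G, N, X, S]
Visit I → queue [Y, G, N, X, S]
Visit Y → queue [G, N, X, S]
Visit G → queue [N, X, S]
Visit N → queue [X, S]
Visit X → queue [S]
Visit S → queue []

Visit order: Q, J, M, O, T, K, U, L, R, V, W, F, H, P, Z, I, Y, G, N, X, S

V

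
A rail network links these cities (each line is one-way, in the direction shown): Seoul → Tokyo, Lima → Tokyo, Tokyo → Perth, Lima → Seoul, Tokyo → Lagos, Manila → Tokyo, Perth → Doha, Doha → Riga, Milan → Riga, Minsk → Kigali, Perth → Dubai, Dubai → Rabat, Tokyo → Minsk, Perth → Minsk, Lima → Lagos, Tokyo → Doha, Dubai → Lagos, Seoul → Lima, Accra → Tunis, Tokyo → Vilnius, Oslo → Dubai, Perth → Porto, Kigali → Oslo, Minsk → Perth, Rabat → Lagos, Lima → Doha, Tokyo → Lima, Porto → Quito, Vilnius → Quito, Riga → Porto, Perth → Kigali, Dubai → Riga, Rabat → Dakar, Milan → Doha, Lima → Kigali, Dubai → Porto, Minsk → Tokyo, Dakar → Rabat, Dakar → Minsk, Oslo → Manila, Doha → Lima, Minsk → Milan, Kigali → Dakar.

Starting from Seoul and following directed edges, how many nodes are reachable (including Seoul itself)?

18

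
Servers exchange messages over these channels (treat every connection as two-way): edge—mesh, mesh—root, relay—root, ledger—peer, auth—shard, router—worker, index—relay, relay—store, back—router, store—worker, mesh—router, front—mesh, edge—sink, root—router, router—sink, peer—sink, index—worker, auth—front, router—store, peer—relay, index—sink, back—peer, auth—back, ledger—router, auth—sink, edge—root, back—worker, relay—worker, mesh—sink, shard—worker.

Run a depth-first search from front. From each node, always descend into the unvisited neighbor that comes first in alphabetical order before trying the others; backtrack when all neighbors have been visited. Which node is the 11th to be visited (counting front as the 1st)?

index

Visit front
front → auth
auth → back
back → peer
peer → ledger
ledger → router
router → mesh
mesh → edge
edge → root
root → relay
relay → index
index → sink
index → worker
worker → shard
worker → store

Visit order: front, auth, back, peer, ledger, router, mesh, edge, root, relay, index, sink, worker, shard, store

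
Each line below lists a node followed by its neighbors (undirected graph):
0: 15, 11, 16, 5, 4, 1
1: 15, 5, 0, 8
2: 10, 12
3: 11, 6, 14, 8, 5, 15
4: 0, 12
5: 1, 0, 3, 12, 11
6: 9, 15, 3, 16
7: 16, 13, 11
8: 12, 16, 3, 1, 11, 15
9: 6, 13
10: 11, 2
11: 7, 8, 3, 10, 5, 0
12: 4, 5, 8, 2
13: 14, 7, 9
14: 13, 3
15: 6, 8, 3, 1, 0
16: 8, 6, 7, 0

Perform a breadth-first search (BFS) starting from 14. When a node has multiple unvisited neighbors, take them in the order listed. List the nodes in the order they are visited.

Visit 14; enqueue 13, 3 → queue [13, 3]
Visit 13; enqueue 7, 9 → queue [3, 7, 9]
Visit 3; enqueue 11, 6, 8, 5, 15 → queue [7, 9, 11, 6, 8, 5, 15]
Visit 7; enqueue 16 → queue [9, 11, 6, 8, 5, 15, 16]
Visit 9 → queue [11, 6, 8, 5, 15, 16]
Visit 11; enqueue 10, 0 → queue [6, 8, 5, 15, 16, 10, 0]
Visit 6 → queue [8, 5, 15, 16, 10, 0]
Visit 8; enqueue 12, 1 → queue [5, 15, 16, 10, 0, 12, 1]
Visit 5 → queue [15, 16, 10, 0, 12, 1]
Visit 15 → queue [16, 10, 0, 12, 1]
Visit 16 → queue [10, 0, 12, 1]
Visit 10; enqueue 2 → queue [0, 12, 1, 2]
Visit 0; enqueue 4 → queue [12, 1, 2, 4]
Visit 12 → queue [1, 2, 4]
Visit 1 → queue [2, 4]
Visit 2 → queue [4]
Visit 4 → queue []

14 -> 13 -> 3 -> 7 -> 9 -> 11 -> 6 -> 8 -> 5 -> 15 -> 16 -> 10 -> 0 -> 12 -> 1 -> 2 -> 4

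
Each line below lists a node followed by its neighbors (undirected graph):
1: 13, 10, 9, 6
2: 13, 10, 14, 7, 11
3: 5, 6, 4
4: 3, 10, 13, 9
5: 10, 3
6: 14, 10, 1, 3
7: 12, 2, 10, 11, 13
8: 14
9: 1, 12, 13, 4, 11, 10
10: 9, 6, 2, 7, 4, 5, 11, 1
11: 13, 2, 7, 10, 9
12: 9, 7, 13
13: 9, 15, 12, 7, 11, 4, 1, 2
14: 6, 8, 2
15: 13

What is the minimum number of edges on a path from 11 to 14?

Level 0: 11
Level 1: 2, 7, 9, 10, 13
Level 2: 1, 4, 5, 6, 12, 14, 15
Level 3: 3, 8
14 first appears at level 2.

2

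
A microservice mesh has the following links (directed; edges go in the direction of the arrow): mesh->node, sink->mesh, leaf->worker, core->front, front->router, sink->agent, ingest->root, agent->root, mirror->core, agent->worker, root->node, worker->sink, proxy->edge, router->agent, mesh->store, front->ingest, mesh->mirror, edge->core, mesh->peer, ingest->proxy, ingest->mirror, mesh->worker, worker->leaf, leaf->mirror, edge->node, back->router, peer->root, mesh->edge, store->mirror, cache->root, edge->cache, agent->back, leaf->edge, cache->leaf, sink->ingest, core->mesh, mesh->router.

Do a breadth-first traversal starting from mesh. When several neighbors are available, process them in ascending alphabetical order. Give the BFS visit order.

mesh, edge, mirror, node, peer, router, store, worker, cache, core, root, agent, leaf, sink, front, back, ingest, proxy

Visit mesh; enqueue edge, mirror, node, peer, router, store, worker → queue [edge, mirror, node, peer, router, store, worker]
Visit edge; enqueue cache, core → queue [mirror, node, peer, router, store, worker, cache, core]
Visit mirror → queue [node, peer, router, store, worker, cache, core]
Visit node → queue [peer, router, store, worker, cache, core]
Visit peer; enqueue root → queue [router, store, worker, cache, core, root]
Visit router; enqueue agent → queue [store, worker, cache, core, root, agent]
Visit store → queue [worker, cache, core, root, agent]
Visit worker; enqueue leaf, sink → queue [cache, core, root, agent, leaf, sink]
Visit cache → queue [core, root, agent, leaf, sink]
Visit core; enqueue front → queue [root, agent, leaf, sink, front]
Visit root → queue [agent, leaf, sink, front]
Visit agent; enqueue back → queue [leaf, sink, front, back]
Visit leaf → queue [sink, front, back]
Visit sink; enqueue ingest → queue [front, back, ingest]
Visit front → queue [back, ingest]
Visit back → queue [ingest]
Visit ingest; enqueue proxy → queue [proxy]
Visit proxy → queue []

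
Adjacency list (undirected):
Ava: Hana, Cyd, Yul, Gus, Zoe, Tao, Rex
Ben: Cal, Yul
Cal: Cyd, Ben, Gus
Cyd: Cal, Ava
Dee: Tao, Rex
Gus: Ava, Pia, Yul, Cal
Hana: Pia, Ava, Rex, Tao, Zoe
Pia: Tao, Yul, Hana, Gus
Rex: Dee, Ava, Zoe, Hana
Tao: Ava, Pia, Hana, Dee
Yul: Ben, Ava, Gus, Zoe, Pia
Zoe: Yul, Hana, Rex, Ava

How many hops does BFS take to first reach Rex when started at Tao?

Level 0: Tao
Level 1: Ava, Dee, Hana, Pia
Level 2: Cyd, Gus, Rex, Yul, Zoe
Level 3: Ben, Cal
Rex first appears at level 2.

2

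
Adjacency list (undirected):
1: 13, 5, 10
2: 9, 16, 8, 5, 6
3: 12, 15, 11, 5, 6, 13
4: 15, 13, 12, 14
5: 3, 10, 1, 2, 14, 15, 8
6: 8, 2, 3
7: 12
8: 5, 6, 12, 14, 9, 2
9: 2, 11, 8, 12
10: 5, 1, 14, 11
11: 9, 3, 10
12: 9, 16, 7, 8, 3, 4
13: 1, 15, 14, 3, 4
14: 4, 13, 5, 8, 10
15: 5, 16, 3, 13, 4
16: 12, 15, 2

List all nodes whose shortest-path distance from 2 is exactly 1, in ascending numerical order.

Level 0: 2
Level 1: 5, 6, 8, 9, 16
Level 2: 1, 3, 10, 11, 12, 14, 15
Level 3: 4, 7, 13

5, 6, 8, 9, 16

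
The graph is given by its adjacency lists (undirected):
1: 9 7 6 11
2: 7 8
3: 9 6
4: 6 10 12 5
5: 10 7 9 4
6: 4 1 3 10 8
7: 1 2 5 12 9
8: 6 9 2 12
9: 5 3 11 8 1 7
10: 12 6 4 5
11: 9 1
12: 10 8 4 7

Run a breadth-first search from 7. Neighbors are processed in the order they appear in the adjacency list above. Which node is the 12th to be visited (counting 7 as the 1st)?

3

Visit 7; enqueue 1, 2, 5, 12, 9 → queue [1, 2, 5, 12, 9]
Visit 1; enqueue 6, 11 → queue [2, 5, 12, 9, 6, 11]
Visit 2; enqueue 8 → queue [5, 12, 9, 6, 11, 8]
Visit 5; enqueue 10, 4 → queue [12, 9, 6, 11, 8, 10, 4]
Visit 12 → queue [9, 6, 11, 8, 10, 4]
Visit 9; enqueue 3 → queue [6, 11, 8, 10, 4, 3]
Visit 6 → queue [11, 8, 10, 4, 3]
Visit 11 → queue [8, 10, 4, 3]
Visit 8 → queue [10, 4, 3]
Visit 10 → queue [4, 3]
Visit 4 → queue [3]
Visit 3 → queue []

Visit order: 7, 1, 2, 5, 12, 9, 6, 11, 8, 10, 4, 3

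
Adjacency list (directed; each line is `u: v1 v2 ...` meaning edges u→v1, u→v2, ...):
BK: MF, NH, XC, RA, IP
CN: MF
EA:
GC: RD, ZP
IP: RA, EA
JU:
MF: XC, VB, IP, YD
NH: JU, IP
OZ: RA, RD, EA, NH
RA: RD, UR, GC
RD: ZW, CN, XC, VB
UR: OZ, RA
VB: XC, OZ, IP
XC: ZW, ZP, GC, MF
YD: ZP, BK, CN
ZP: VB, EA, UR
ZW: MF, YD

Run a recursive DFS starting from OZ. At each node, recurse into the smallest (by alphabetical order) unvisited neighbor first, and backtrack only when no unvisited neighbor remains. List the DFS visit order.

Visit OZ
OZ → EA
OZ → NH
NH → IP
IP → RA
RA → GC
GC → RD
RD → CN
CN → MF
MF → VB
VB → XC
XC → ZP
ZP → UR
XC → ZW
ZW → YD
YD → BK
NH → JU

OZ → EA → NH → IP → RA → GC → RD → CN → MF → VB → XC → ZP → UR → ZW → YD → BK → JU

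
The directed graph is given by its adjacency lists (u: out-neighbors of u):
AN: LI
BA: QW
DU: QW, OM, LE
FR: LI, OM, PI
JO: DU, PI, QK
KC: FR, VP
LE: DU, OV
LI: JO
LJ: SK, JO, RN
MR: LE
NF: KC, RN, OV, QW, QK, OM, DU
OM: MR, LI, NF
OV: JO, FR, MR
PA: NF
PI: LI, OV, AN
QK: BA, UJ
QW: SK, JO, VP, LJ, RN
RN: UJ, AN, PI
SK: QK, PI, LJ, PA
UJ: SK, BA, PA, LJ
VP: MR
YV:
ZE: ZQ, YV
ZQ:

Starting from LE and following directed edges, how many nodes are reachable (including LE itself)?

21

BFS from LE visits: LE, DU, OV, QW, OM, JO, FR, MR, SK, VP, LJ, RN, LI, NF, PI, QK, PA, UJ, AN, KC, BA
Reachable nodes: 21 of 24 total.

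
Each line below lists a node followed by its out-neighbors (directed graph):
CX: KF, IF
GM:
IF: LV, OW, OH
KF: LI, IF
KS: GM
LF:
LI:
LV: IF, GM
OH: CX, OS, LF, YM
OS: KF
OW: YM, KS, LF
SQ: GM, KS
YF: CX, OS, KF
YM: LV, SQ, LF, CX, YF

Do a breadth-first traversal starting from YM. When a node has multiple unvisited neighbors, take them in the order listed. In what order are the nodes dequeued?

Visit YM; enqueue LV, SQ, LF, CX, YF → queue [LV, SQ, LF, CX, YF]
Visit LV; enqueue IF, GM → queue [SQ, LF, CX, YF, IF, GM]
Visit SQ; enqueue KS → queue [LF, CX, YF, IF, GM, KS]
Visit LF → queue [CX, YF, IF, GM, KS]
Visit CX; enqueue KF → queue [YF, IF, GM, KS, KF]
Visit YF; enqueue OS → queue [IF, GM, KS, KF, OS]
Visit IF; enqueue OW, OH → queue [GM, KS, KF, OS, OW, OH]
Visit GM → queue [KS, KF, OS, OW, OH]
Visit KS → queue [KF, OS, OW, OH]
Visit KF; enqueue LI → queue [OS, OW, OH, LI]
Visit OS → queue [OW, OH, LI]
Visit OW → queue [OH, LI]
Visit OH → queue [LI]
Visit LI → queue []

YM, LV, SQ, LF, CX, YF, IF, GM, KS, KF, OS, OW, OH, LI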